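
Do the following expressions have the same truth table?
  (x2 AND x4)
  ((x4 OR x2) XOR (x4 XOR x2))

Yes, they are equivalent — the two output columns agree on all 4 assignments:
x2 | x4 | Expression 1 | Expression 2
-------------------------------------
0 | 0 | 0 | 0
0 | 1 | 0 | 0
1 | 0 | 0 | 0
1 | 1 | 1 | 1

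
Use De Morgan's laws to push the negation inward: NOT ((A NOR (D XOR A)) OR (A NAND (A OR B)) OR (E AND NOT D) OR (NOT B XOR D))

NOT (A NOR (D XOR A)) AND NOT (A NAND (A OR B)) AND NOT (E AND NOT D) AND NOT (NOT B XOR D)
De Morgan's: NOT(OR of terms) = AND of negations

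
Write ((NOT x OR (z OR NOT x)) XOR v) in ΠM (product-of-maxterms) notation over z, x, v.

ΠM(1, 2, 5, 7) = (z OR x OR NOT v) AND (z OR NOT x OR v) AND (NOT z OR x OR NOT v) AND (NOT z OR NOT x OR NOT v)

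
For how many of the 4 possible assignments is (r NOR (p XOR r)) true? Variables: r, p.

Satisfying assignments: (0,0)
Count: 1 out of 4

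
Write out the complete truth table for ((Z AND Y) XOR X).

Y | Z | X | Output
------------------
0 | 0 | 0 | 0
0 | 0 | 1 | 1
0 | 1 | 0 | 0
0 | 1 | 1 | 1
1 | 0 | 0 | 0
1 | 0 | 1 | 1
1 | 1 | 0 | 1
1 | 1 | 1 | 0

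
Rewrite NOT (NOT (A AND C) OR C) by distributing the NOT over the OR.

(A AND C) AND NOT C
De Morgan's: NOT(OR of terms) = AND of negations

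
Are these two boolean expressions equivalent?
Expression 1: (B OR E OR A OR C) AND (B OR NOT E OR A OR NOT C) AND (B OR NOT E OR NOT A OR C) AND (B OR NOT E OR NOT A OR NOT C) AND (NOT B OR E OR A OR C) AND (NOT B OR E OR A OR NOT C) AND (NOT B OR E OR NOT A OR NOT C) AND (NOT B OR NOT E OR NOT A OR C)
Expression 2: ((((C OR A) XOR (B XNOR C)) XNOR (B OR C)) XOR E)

Yes, they are equivalent — the two output columns agree on all 16 assignments:
B | E | A | C | Expression 1 | Expression 2
-------------------------------------------
0 | 0 | 0 | 0 | 0 | 0
0 | 0 | 0 | 1 | 1 | 1
0 | 0 | 1 | 0 | 1 | 1
0 | 0 | 1 | 1 | 1 | 1
0 | 1 | 0 | 0 | 1 | 1
0 | 1 | 0 | 1 | 0 | 0
0 | 1 | 1 | 0 | 0 | 0
0 | 1 | 1 | 1 | 0 | 0
1 | 0 | 0 | 0 | 0 | 0
1 | 0 | 0 | 1 | 0 | 0
1 | 0 | 1 | 0 | 1 | 1
1 | 0 | 1 | 1 | 0 | 0
1 | 1 | 0 | 0 | 1 | 1
1 | 1 | 0 | 1 | 1 | 1
1 | 1 | 1 | 0 | 0 | 0
1 | 1 | 1 | 1 | 1 | 1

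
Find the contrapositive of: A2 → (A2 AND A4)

Contrapositive: NOT (A2 AND A4) → NOT A2
Note: A statement and its contrapositive are logically equivalent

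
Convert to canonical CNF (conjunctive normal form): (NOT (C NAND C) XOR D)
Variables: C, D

(C OR D) AND (NOT C OR NOT D)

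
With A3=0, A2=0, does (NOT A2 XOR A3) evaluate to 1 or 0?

Substituting: (NOT 0 XOR 0)
= 1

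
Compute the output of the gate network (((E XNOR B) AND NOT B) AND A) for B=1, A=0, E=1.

Substituting: (((1 XNOR 1) AND NOT 1) AND 0)
= 0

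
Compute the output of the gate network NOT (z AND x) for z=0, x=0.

Substituting: NOT (0 AND 0)
= 1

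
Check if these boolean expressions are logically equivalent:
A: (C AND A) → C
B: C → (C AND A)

No, Converse is not equivalent to original (counterexample: A=0, C=1)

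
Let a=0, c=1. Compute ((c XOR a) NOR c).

Substituting: ((1 XOR 0) NOR 1)
= 0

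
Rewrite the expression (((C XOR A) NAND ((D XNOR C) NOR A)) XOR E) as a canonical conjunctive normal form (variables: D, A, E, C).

(D OR A OR E OR NOT C) AND (D OR A OR NOT E OR C) AND (D OR NOT A OR NOT E OR C) AND (D OR NOT A OR NOT E OR NOT C) AND (NOT D OR A OR NOT E OR C) AND (NOT D OR A OR NOT E OR NOT C) AND (NOT D OR NOT A OR NOT E OR C) AND (NOT D OR NOT A OR NOT E OR NOT C)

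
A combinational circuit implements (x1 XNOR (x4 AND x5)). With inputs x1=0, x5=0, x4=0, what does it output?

Substituting: (0 XNOR (0 AND 0))
= 1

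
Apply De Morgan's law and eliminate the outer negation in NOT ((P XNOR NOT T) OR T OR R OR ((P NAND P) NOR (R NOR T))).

NOT (P XNOR NOT T) AND NOT T AND NOT R AND NOT ((P NAND P) NOR (R NOR T))
De Morgan's: NOT(OR of terms) = AND of negations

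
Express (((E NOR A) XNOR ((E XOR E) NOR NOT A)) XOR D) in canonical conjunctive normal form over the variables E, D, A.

(E OR D OR A) AND (E OR D OR NOT A) AND (NOT E OR D OR NOT A) AND (NOT E OR NOT D OR A)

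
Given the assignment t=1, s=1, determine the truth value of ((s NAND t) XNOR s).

Substituting: ((1 NAND 1) XNOR 1)
= 0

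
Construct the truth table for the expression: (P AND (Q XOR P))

P | Q | Output
--------------
0 | 0 | 0
0 | 1 | 0
1 | 0 | 1
1 | 1 | 0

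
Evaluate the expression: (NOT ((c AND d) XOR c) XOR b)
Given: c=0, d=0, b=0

Substituting: (NOT ((0 AND 0) XOR 0) XOR 0)
= 1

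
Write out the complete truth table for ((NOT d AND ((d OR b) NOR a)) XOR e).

b | a | e | d | Output
----------------------
0 | 0 | 0 | 0 | 1
0 | 0 | 0 | 1 | 0
0 | 0 | 1 | 0 | 0
0 | 0 | 1 | 1 | 1
0 | 1 | 0 | 0 | 0
0 | 1 | 0 | 1 | 0
0 | 1 | 1 | 0 | 1
0 | 1 | 1 | 1 | 1
1 | 0 | 0 | 0 | 0
1 | 0 | 0 | 1 | 0
1 | 0 | 1 | 0 | 1
1 | 0 | 1 | 1 | 1
1 | 1 | 0 | 0 | 0
1 | 1 | 0 | 1 | 0
1 | 1 | 1 | 0 | 1
1 | 1 | 1 | 1 | 1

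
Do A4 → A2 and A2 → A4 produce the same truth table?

No, Converse is not equivalent to original (counterexample: A4=0, A2=1)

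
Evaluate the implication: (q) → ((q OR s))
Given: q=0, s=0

Antecedent (q) = 0; consequent ((q OR s)) = 0.
0 → 0 = 1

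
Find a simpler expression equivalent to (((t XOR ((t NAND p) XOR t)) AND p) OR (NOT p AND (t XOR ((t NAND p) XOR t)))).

By distribution ((E AND v) OR (E AND NOT v) = E) then XOR self-cancellation ((E XOR v) XOR v = E):
= (t NAND p)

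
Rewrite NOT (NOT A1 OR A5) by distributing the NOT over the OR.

A1 AND NOT A5
De Morgan's: NOT(OR of terms) = AND of negations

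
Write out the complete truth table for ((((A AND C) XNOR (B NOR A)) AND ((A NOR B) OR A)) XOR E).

E | B | C | A | Output
----------------------
0 | 0 | 0 | 0 | 0
0 | 0 | 0 | 1 | 1
0 | 0 | 1 | 0 | 0
0 | 0 | 1 | 1 | 0
0 | 1 | 0 | 0 | 0
0 | 1 | 0 | 1 | 1
0 | 1 | 1 | 0 | 0
0 | 1 | 1 | 1 | 0
1 | 0 | 0 | 0 | 1
1 | 0 | 0 | 1 | 0
1 | 0 | 1 | 0 | 1
1 | 0 | 1 | 1 | 1
1 | 1 | 0 | 0 | 1
1 | 1 | 0 | 1 | 0
1 | 1 | 1 | 0 | 1
1 | 1 | 1 | 1 | 1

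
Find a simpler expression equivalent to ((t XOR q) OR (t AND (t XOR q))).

By absorption (E OR (E AND v) = E):
= (t XOR q)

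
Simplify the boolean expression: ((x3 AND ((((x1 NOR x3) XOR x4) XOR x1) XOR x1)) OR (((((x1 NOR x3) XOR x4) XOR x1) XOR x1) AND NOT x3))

By distribution ((E AND v) OR (E AND NOT v) = E) then XOR self-cancellation ((E XOR v) XOR v = E):
= ((x1 NOR x3) XOR x4)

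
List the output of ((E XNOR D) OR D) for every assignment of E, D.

E | D | Output
--------------
0 | 0 | 1
0 | 1 | 1
1 | 0 | 0
1 | 1 | 1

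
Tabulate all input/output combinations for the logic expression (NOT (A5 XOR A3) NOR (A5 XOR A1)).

A5 | A1 | A3 | Output
---------------------
0 | 0 | 0 | 0
0 | 0 | 1 | 1
0 | 1 | 0 | 0
0 | 1 | 1 | 0
1 | 0 | 0 | 0
1 | 0 | 1 | 0
1 | 1 | 0 | 1
1 | 1 | 1 | 0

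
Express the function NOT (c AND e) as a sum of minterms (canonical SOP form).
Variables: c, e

Σm(0, 1, 2) = (NOT c AND NOT e) OR (NOT c AND e) OR (c AND NOT e)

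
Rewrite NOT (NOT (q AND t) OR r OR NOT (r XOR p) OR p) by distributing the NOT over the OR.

(q AND t) AND NOT r AND (r XOR p) AND NOT p
De Morgan's: NOT(OR of terms) = AND of negations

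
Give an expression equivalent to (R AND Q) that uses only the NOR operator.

((R NOR R) NOR (Q NOR Q))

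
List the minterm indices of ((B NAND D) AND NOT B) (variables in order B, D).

Σm(0, 1) = (NOT B AND NOT D) OR (NOT B AND D)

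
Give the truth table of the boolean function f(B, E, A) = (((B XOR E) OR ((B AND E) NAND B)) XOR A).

B | E | A | Output
------------------
0 | 0 | 0 | 1
0 | 0 | 1 | 0
0 | 1 | 0 | 1
0 | 1 | 1 | 0
1 | 0 | 0 | 1
1 | 0 | 1 | 0
1 | 1 | 0 | 0
1 | 1 | 1 | 1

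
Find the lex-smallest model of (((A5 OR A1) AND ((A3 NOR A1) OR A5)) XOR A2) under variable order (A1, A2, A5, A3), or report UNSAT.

A1=0, A2=0, A5=1, A3=0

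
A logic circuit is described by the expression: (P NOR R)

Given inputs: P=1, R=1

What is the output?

Substituting: (1 NOR 1)
= 0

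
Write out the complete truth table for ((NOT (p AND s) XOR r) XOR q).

s | r | q | p | Output
----------------------
0 | 0 | 0 | 0 | 1
0 | 0 | 0 | 1 | 1
0 | 0 | 1 | 0 | 0
0 | 0 | 1 | 1 | 0
0 | 1 | 0 | 0 | 0
0 | 1 | 0 | 1 | 0
0 | 1 | 1 | 0 | 1
0 | 1 | 1 | 1 | 1
1 | 0 | 0 | 0 | 1
1 | 0 | 0 | 1 | 0
1 | 0 | 1 | 0 | 0
1 | 0 | 1 | 1 | 1
1 | 1 | 0 | 0 | 0
1 | 1 | 0 | 1 | 1
1 | 1 | 1 | 0 | 1
1 | 1 | 1 | 1 | 0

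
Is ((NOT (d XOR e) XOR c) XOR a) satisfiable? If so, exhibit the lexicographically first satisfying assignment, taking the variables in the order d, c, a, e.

d=0, c=0, a=0, e=0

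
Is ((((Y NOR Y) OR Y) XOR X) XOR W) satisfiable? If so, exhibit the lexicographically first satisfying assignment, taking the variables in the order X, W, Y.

X=0, W=0, Y=0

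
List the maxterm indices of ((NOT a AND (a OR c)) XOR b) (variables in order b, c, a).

ΠM(0, 1, 3, 6) = (b OR c OR a) AND (b OR c OR NOT a) AND (b OR NOT c OR NOT a) AND (NOT b OR NOT c OR a)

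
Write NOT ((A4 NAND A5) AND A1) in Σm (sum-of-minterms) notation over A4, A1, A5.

Σm(0, 1, 4, 5, 7) = (NOT A4 AND NOT A1 AND NOT A5) OR (NOT A4 AND NOT A1 AND A5) OR (A4 AND NOT A1 AND NOT A5) OR (A4 AND NOT A1 AND A5) OR (A4 AND A1 AND A5)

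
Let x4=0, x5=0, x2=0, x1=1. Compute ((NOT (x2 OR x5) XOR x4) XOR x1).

Substituting: ((NOT (0 OR 0) XOR 0) XOR 1)
= 0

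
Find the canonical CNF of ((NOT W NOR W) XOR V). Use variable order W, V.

(W OR V) AND (NOT W OR V)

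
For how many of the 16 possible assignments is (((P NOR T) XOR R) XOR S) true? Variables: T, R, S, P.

Satisfying assignments: (0,0,0,0), (0,0,1,1), (0,1,0,1), (0,1,1,0), (1,0,1,0), (1,0,1,1), (1,1,0,0), (1,1,0,1)
Count: 8 out of 16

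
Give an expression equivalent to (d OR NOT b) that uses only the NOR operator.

((d NOR (b NOR b)) NOR (d NOR (b NOR b)))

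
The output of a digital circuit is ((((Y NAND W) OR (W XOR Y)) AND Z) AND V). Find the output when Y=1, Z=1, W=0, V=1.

Substituting: ((((1 NAND 0) OR (0 XOR 1)) AND 1) AND 1)
= 1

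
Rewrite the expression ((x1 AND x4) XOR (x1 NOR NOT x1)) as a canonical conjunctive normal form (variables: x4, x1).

(x4 OR x1) AND (x4 OR NOT x1) AND (NOT x4 OR x1)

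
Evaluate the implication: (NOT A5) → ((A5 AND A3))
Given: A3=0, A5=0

Antecedent (NOT A5) = 1; consequent ((A5 AND A3)) = 0.
1 → 0 = 0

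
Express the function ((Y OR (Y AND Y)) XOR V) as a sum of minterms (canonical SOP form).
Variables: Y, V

Σm(1, 2) = (NOT Y AND V) OR (Y AND NOT V)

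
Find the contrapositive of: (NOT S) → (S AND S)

Contrapositive: NOT (S AND S) → S
Note: A statement and its contrapositive are logically equivalent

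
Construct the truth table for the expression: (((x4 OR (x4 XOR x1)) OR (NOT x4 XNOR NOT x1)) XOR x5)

x1 | x5 | x4 | Output
---------------------
0 | 0 | 0 | 1
0 | 0 | 1 | 1
0 | 1 | 0 | 0
0 | 1 | 1 | 0
1 | 0 | 0 | 1
1 | 0 | 1 | 1
1 | 1 | 0 | 0
1 | 1 | 1 | 0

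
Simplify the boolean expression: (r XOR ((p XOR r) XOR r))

By XOR self-cancellation ((E XOR v) XOR v = E):
= (p XOR r)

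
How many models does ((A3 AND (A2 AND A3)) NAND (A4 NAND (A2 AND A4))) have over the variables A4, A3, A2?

Satisfying assignments: (0,0,0), (0,0,1), (0,1,0), (1,0,0), (1,0,1), (1,1,0), (1,1,1)
Count: 7 out of 8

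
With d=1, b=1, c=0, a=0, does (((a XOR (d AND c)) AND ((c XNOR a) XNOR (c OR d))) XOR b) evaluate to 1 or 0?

Substituting: (((0 XOR (1 AND 0)) AND ((0 XNOR 0) XNOR (0 OR 1))) XOR 1)
= 1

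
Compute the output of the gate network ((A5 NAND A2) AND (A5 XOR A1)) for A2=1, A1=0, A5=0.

Substituting: ((0 NAND 1) AND (0 XOR 0))
= 0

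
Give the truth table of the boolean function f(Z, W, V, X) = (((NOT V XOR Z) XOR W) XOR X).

Z | W | V | X | Output
----------------------
0 | 0 | 0 | 0 | 1
0 | 0 | 0 | 1 | 0
0 | 0 | 1 | 0 | 0
0 | 0 | 1 | 1 | 1
0 | 1 | 0 | 0 | 0
0 | 1 | 0 | 1 | 1
0 | 1 | 1 | 0 | 1
0 | 1 | 1 | 1 | 0
1 | 0 | 0 | 0 | 0
1 | 0 | 0 | 1 | 1
1 | 0 | 1 | 0 | 1
1 | 0 | 1 | 1 | 0
1 | 1 | 0 | 0 | 1
1 | 1 | 0 | 1 | 0
1 | 1 | 1 | 0 | 0
1 | 1 | 1 | 1 | 1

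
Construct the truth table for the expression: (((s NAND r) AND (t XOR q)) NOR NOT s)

s | r | t | q | Output
----------------------
0 | 0 | 0 | 0 | 0
0 | 0 | 0 | 1 | 0
0 | 0 | 1 | 0 | 0
0 | 0 | 1 | 1 | 0
0 | 1 | 0 | 0 | 0
0 | 1 | 0 | 1 | 0
0 | 1 | 1 | 0 | 0
0 | 1 | 1 | 1 | 0
1 | 0 | 0 | 0 | 1
1 | 0 | 0 | 1 | 0
1 | 0 | 1 | 0 | 0
1 | 0 | 1 | 1 | 1
1 | 1 | 0 | 0 | 1
1 | 1 | 0 | 1 | 1
1 | 1 | 1 | 0 | 1
1 | 1 | 1 | 1 | 1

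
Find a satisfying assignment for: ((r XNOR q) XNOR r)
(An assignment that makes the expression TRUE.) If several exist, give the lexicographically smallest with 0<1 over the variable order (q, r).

q=1, r=0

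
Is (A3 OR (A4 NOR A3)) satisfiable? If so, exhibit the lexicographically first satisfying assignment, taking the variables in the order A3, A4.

A3=0, A4=0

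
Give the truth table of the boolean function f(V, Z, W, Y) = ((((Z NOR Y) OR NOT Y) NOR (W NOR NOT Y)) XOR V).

V | Z | W | Y | Output
----------------------
0 | 0 | 0 | 0 | 0
0 | 0 | 0 | 1 | 0
0 | 0 | 1 | 0 | 0
0 | 0 | 1 | 1 | 1
0 | 1 | 0 | 0 | 0
0 | 1 | 0 | 1 | 0
0 | 1 | 1 | 0 | 0
0 | 1 | 1 | 1 | 1
1 | 0 | 0 | 0 | 1
1 | 0 | 0 | 1 | 1
1 | 0 | 1 | 0 | 1
1 | 0 | 1 | 1 | 0
1 | 1 | 0 | 0 | 1
1 | 1 | 0 | 1 | 1
1 | 1 | 1 | 0 | 1
1 | 1 | 1 | 1 | 0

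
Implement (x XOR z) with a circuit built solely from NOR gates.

((((x NOR z) NOR (x NOR z)) NOR ((x NOR z) NOR (x NOR z))) NOR ((((x NOR x) NOR (z NOR z)) NOR ((x NOR x) NOR (z NOR z))) NOR (((x NOR x) NOR (z NOR z)) NOR ((x NOR x) NOR (z NOR z)))))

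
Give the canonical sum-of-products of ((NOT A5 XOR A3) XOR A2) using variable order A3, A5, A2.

Σm(0, 3, 5, 6) = (NOT A3 AND NOT A5 AND NOT A2) OR (NOT A3 AND A5 AND A2) OR (A3 AND NOT A5 AND A2) OR (A3 AND A5 AND NOT A2)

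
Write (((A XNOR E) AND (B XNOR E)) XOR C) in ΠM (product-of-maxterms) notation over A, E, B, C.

ΠM(1, 2, 4, 6, 8, 10, 12, 15) = (A OR E OR B OR NOT C) AND (A OR E OR NOT B OR C) AND (A OR NOT E OR B OR C) AND (A OR NOT E OR NOT B OR C) AND (NOT A OR E OR B OR C) AND (NOT A OR E OR NOT B OR C) AND (NOT A OR NOT E OR B OR C) AND (NOT A OR NOT E OR NOT B OR NOT C)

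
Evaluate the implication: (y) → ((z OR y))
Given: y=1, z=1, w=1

Antecedent (y) = 1; consequent ((z OR y)) = 1.
1 → 1 = 1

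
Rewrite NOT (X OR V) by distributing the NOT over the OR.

NOT X AND NOT V
De Morgan's: NOT(OR of terms) = AND of negations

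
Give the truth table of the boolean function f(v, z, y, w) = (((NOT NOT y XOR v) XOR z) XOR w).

v | z | y | w | Output
----------------------
0 | 0 | 0 | 0 | 0
0 | 0 | 0 | 1 | 1
0 | 0 | 1 | 0 | 1
0 | 0 | 1 | 1 | 0
0 | 1 | 0 | 0 | 1
0 | 1 | 0 | 1 | 0
0 | 1 | 1 | 0 | 0
0 | 1 | 1 | 1 | 1
1 | 0 | 0 | 0 | 1
1 | 0 | 0 | 1 | 0
1 | 0 | 1 | 0 | 0
1 | 0 | 1 | 1 | 1
1 | 1 | 0 | 0 | 0
1 | 1 | 0 | 1 | 1
1 | 1 | 1 | 0 | 1
1 | 1 | 1 | 1 | 0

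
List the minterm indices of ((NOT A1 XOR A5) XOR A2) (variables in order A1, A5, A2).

Σm(0, 3, 5, 6) = (NOT A1 AND NOT A5 AND NOT A2) OR (NOT A1 AND A5 AND A2) OR (A1 AND NOT A5 AND A2) OR (A1 AND A5 AND NOT A2)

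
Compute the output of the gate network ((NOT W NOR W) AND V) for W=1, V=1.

Substituting: ((NOT 1 NOR 1) AND 1)
= 0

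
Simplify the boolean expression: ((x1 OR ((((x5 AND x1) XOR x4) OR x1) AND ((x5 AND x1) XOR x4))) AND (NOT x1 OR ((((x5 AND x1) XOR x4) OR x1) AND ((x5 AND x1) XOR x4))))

By distribution ((E OR v) AND (E OR NOT v) = E) then absorption (E AND (E OR v) = E):
= ((x5 AND x1) XOR x4)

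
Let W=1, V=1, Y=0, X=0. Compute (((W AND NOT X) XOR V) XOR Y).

Substituting: (((1 AND NOT 0) XOR 1) XOR 0)
= 0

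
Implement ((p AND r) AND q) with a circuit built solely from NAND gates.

((((p NAND r) NAND (p NAND r)) NAND q) NAND (((p NAND r) NAND (p NAND r)) NAND q))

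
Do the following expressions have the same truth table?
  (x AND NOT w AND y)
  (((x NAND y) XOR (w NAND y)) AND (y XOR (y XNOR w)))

Yes, they are equivalent — the two output columns agree on all 8 assignments:
x | w | y | Expression 1 | Expression 2
---------------------------------------
0 | 0 | 0 | 0 | 0
0 | 0 | 1 | 0 | 0
0 | 1 | 0 | 0 | 0
0 | 1 | 1 | 0 | 0
1 | 0 | 0 | 0 | 0
1 | 0 | 1 | 1 | 1
1 | 1 | 0 | 0 | 0
1 | 1 | 1 | 0 | 0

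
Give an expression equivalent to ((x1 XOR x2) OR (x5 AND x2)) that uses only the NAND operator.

((((x1 NAND (x1 NAND x2)) NAND (x2 NAND (x1 NAND x2))) NAND ((x1 NAND (x1 NAND x2)) NAND (x2 NAND (x1 NAND x2)))) NAND (((x5 NAND x2) NAND (x5 NAND x2)) NAND ((x5 NAND x2) NAND (x5 NAND x2))))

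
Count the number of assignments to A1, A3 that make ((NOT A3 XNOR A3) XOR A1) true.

Satisfying assignments: (1,0), (1,1)
Count: 2 out of 4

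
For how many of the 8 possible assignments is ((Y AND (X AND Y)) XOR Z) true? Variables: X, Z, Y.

Satisfying assignments: (0,1,0), (0,1,1), (1,0,1), (1,1,0)
Count: 4 out of 8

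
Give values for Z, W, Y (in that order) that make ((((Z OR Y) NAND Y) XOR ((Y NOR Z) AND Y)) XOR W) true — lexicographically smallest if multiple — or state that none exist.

Z=0, W=0, Y=0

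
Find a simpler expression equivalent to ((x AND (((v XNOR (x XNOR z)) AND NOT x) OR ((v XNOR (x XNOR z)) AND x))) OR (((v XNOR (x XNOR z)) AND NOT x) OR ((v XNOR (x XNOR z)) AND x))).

By absorption (E OR (E AND v) = E) then distribution ((E AND v) OR (E AND NOT v) = E):
= (v XNOR (x XNOR z))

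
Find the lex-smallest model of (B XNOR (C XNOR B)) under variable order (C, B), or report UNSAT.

C=1, B=0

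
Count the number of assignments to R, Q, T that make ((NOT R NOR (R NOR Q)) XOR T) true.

Satisfying assignments: (0,0,1), (0,1,1), (1,0,0), (1,1,0)
Count: 4 out of 8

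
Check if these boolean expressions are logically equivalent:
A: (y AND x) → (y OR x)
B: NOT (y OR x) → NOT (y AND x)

Yes, Contrapositive is always equivalent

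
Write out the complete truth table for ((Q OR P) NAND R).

P | Q | R | Output
------------------
0 | 0 | 0 | 1
0 | 0 | 1 | 1
0 | 1 | 0 | 1
0 | 1 | 1 | 0
1 | 0 | 0 | 1
1 | 0 | 1 | 0
1 | 1 | 0 | 1
1 | 1 | 1 | 0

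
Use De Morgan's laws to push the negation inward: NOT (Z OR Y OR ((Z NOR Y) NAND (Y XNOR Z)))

NOT Z AND NOT Y AND NOT ((Z NOR Y) NAND (Y XNOR Z))
De Morgan's: NOT(OR of terms) = AND of negations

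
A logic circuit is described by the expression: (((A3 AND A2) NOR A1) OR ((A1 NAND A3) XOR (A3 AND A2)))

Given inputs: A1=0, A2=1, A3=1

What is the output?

Substituting: (((1 AND 1) NOR 0) OR ((0 NAND 1) XOR (1 AND 1)))
= 0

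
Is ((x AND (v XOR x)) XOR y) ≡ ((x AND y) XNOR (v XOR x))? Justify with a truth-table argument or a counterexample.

No. Counterexample: with x=0, v=0, y=0, Expression 1 = 0 but Expression 2 = 1.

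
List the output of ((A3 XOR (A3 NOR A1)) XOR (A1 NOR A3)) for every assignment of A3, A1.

A3 | A1 | Output
----------------
0 | 0 | 0
0 | 1 | 0
1 | 0 | 1
1 | 1 | 1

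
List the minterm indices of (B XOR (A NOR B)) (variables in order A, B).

Σm(0, 1, 3) = (NOT A AND NOT B) OR (NOT A AND B) OR (A AND B)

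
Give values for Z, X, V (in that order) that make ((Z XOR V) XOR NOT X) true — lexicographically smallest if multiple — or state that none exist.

Z=0, X=0, V=0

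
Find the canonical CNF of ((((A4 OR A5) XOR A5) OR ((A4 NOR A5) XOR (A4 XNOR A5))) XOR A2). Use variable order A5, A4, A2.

(A5 OR A4 OR A2) AND (A5 OR NOT A4 OR NOT A2) AND (NOT A5 OR A4 OR A2) AND (NOT A5 OR NOT A4 OR NOT A2)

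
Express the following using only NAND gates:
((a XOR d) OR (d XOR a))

((((a NAND (a NAND d)) NAND (d NAND (a NAND d))) NAND ((a NAND (a NAND d)) NAND (d NAND (a NAND d)))) NAND (((d NAND (d NAND a)) NAND (a NAND (d NAND a))) NAND ((d NAND (d NAND a)) NAND (a NAND (d NAND a)))))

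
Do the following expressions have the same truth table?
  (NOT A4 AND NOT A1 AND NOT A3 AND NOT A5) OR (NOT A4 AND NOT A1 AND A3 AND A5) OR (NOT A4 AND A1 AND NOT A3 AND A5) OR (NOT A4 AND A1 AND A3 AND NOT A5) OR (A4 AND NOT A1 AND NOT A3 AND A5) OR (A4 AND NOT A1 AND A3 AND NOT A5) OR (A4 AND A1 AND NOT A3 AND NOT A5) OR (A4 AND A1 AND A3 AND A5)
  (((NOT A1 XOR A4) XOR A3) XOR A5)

Yes, they are equivalent — the two output columns agree on all 16 assignments:
A4 | A1 | A3 | A5 | Expression 1 | Expression 2
-----------------------------------------------
0 | 0 | 0 | 0 | 1 | 1
0 | 0 | 0 | 1 | 0 | 0
0 | 0 | 1 | 0 | 0 | 0
0 | 0 | 1 | 1 | 1 | 1
0 | 1 | 0 | 0 | 0 | 0
0 | 1 | 0 | 1 | 1 | 1
0 | 1 | 1 | 0 | 1 | 1
0 | 1 | 1 | 1 | 0 | 0
1 | 0 | 0 | 0 | 0 | 0
1 | 0 | 0 | 1 | 1 | 1
1 | 0 | 1 | 0 | 1 | 1
1 | 0 | 1 | 1 | 0 | 0
1 | 1 | 0 | 0 | 1 | 1
1 | 1 | 0 | 1 | 0 | 0
1 | 1 | 1 | 0 | 0 | 0
1 | 1 | 1 | 1 | 1 | 1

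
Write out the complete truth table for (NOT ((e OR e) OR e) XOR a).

a | e | Output
--------------
0 | 0 | 1
0 | 1 | 0
1 | 0 | 0
1 | 1 | 1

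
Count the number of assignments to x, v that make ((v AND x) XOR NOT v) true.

Satisfying assignments: (0,0), (1,0), (1,1)
Count: 3 out of 4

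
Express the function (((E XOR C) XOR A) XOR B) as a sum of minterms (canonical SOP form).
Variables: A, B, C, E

Σm(1, 2, 4, 7, 8, 11, 13, 14) = (NOT A AND NOT B AND NOT C AND E) OR (NOT A AND NOT B AND C AND NOT E) OR (NOT A AND B AND NOT C AND NOT E) OR (NOT A AND B AND C AND E) OR (A AND NOT B AND NOT C AND NOT E) OR (A AND NOT B AND C AND E) OR (A AND B AND NOT C AND E) OR (A AND B AND C AND NOT E)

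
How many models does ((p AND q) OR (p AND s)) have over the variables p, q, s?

Satisfying assignments: (1,0,1), (1,1,0), (1,1,1)
Count: 3 out of 8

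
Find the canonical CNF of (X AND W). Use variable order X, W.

(X OR W) AND (X OR NOT W) AND (NOT X OR W)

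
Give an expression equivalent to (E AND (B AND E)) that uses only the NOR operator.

((E NOR E) NOR (((B NOR B) NOR (E NOR E)) NOR ((B NOR B) NOR (E NOR E))))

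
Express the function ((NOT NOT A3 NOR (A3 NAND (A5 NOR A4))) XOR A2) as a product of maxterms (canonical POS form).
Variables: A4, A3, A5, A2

ΠM(0, 2, 4, 6, 8, 10, 12, 14) = (A4 OR A3 OR A5 OR A2) AND (A4 OR A3 OR NOT A5 OR A2) AND (A4 OR NOT A3 OR A5 OR A2) AND (A4 OR NOT A3 OR NOT A5 OR A2) AND (NOT A4 OR A3 OR A5 OR A2) AND (NOT A4 OR A3 OR NOT A5 OR A2) AND (NOT A4 OR NOT A3 OR A5 OR A2) AND (NOT A4 OR NOT A3 OR NOT A5 OR A2)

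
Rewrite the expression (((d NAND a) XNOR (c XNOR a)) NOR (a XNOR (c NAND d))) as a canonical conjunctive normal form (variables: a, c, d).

(a OR c OR d) AND (a OR c OR NOT d) AND (a OR NOT c OR NOT d) AND (NOT a OR c OR d) AND (NOT a OR c OR NOT d) AND (NOT a OR NOT c OR d)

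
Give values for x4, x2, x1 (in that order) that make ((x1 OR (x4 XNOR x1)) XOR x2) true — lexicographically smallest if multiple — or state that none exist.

x4=0, x2=0, x1=0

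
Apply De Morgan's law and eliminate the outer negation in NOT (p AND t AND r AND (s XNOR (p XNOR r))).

NOT p OR NOT t OR NOT r OR NOT (s XNOR (p XNOR r))
De Morgan's: NOT(AND of terms) = OR of negations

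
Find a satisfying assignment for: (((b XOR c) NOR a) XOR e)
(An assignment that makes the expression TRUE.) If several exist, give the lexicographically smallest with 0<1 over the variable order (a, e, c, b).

a=0, e=0, c=0, b=0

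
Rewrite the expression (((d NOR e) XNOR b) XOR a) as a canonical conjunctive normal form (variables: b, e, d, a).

(b OR e OR d OR a) AND (b OR e OR NOT d OR NOT a) AND (b OR NOT e OR d OR NOT a) AND (b OR NOT e OR NOT d OR NOT a) AND (NOT b OR e OR d OR NOT a) AND (NOT b OR e OR NOT d OR a) AND (NOT b OR NOT e OR d OR a) AND (NOT b OR NOT e OR NOT d OR a)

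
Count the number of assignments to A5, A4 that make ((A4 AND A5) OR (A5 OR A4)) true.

Satisfying assignments: (0,1), (1,0), (1,1)
Count: 3 out of 4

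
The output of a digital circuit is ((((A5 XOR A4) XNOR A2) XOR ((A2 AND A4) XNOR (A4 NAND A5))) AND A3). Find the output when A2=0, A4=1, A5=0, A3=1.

Substituting: ((((0 XOR 1) XNOR 0) XOR ((0 AND 1) XNOR (1 NAND 0))) AND 1)
= 0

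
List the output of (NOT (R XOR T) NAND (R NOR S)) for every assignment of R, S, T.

R | S | T | Output
------------------
0 | 0 | 0 | 0
0 | 0 | 1 | 1
0 | 1 | 0 | 1
0 | 1 | 1 | 1
1 | 0 | 0 | 1
1 | 0 | 1 | 1
1 | 1 | 0 | 1
1 | 1 | 1 | 1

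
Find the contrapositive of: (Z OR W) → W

Contrapositive: NOT W → NOT (Z OR W)
Note: A statement and its contrapositive are logically equivalent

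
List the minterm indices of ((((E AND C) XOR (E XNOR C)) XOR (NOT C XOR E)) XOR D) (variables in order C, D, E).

Σm(2, 3, 5, 6) = (NOT C AND D AND NOT E) OR (NOT C AND D AND E) OR (C AND NOT D AND E) OR (C AND D AND NOT E)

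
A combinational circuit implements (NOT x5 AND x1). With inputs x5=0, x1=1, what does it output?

Substituting: (NOT 0 AND 1)
= 1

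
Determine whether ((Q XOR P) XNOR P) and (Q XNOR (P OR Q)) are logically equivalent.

No. Counterexample: with Q=0, P=1, Expression 1 = 1 but Expression 2 = 0.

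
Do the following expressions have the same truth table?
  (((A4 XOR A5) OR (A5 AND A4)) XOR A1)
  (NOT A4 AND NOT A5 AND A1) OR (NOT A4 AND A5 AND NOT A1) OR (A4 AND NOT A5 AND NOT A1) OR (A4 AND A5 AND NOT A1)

Yes, they are equivalent — the two output columns agree on all 8 assignments:
A4 | A5 | A1 | Expression 1 | Expression 2
------------------------------------------
0 | 0 | 0 | 0 | 0
0 | 0 | 1 | 1 | 1
0 | 1 | 0 | 1 | 1
0 | 1 | 1 | 0 | 0
1 | 0 | 0 | 1 | 1
1 | 0 | 1 | 0 | 0
1 | 1 | 0 | 1 | 1
1 | 1 | 1 | 0 | 0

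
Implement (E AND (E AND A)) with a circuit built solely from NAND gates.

((E NAND ((E NAND A) NAND (E NAND A))) NAND (E NAND ((E NAND A) NAND (E NAND A))))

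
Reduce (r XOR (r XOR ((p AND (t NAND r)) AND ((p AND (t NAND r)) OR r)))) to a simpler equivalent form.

By XOR self-cancellation ((E XOR v) XOR v = E) then absorption (E AND (E OR v) = E):
= (p AND (t NAND r))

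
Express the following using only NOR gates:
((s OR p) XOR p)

((((((s NOR p) NOR (s NOR p)) NOR p) NOR (((s NOR p) NOR (s NOR p)) NOR p)) NOR ((((s NOR p) NOR (s NOR p)) NOR p) NOR (((s NOR p) NOR (s NOR p)) NOR p))) NOR ((((((s NOR p) NOR (s NOR p)) NOR ((s NOR p) NOR (s NOR p))) NOR (p NOR p)) NOR ((((s NOR p) NOR (s NOR p)) NOR ((s NOR p) NOR (s NOR p))) NOR (p NOR p))) NOR (((((s NOR p) NOR (s NOR p)) NOR ((s NOR p) NOR (s NOR p))) NOR (p NOR p)) NOR ((((s NOR p) NOR (s NOR p)) NOR ((s NOR p) NOR (s NOR p))) NOR (p NOR p)))))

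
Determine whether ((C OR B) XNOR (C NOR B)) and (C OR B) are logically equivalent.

No. Counterexample: with C=0, B=1, Expression 1 = 0 but Expression 2 = 1.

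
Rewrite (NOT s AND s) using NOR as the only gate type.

(((s NOR s) NOR (s NOR s)) NOR (s NOR s))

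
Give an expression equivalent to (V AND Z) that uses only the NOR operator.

((V NOR V) NOR (Z NOR Z))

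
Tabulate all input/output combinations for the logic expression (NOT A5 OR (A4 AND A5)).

A4 | A5 | Output
----------------
0 | 0 | 1
0 | 1 | 0
1 | 0 | 1
1 | 1 | 1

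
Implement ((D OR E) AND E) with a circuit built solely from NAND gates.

((((D NAND D) NAND (E NAND E)) NAND E) NAND (((D NAND D) NAND (E NAND E)) NAND E))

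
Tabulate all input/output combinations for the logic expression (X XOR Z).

Z | X | Output
--------------
0 | 0 | 0
0 | 1 | 1
1 | 0 | 1
1 | 1 | 0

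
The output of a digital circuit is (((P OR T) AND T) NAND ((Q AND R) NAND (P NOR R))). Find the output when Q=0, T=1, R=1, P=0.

Substituting: (((0 OR 1) AND 1) NAND ((0 AND 1) NAND (0 NOR 1)))
= 0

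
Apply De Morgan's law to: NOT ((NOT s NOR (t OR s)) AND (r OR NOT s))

NOT (NOT s NOR (t OR s)) OR NOT (r OR NOT s)
De Morgan's: NOT(AND of terms) = OR of negations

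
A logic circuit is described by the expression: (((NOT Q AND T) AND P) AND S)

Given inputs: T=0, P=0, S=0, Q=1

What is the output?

Substituting: (((NOT 1 AND 0) AND 0) AND 0)
= 0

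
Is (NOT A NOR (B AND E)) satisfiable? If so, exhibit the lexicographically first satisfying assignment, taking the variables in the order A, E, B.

A=1, E=0, B=0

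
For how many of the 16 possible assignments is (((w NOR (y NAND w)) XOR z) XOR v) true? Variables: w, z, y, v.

Satisfying assignments: (0,0,0,1), (0,0,1,1), (0,1,0,0), (0,1,1,0), (1,0,0,1), (1,0,1,1), (1,1,0,0), (1,1,1,0)
Count: 8 out of 16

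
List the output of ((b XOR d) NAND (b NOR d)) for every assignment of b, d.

b | d | Output
--------------
0 | 0 | 1
0 | 1 | 1
1 | 0 | 1
1 | 1 | 1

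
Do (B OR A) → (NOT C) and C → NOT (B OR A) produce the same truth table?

Yes, Contrapositive is always equivalent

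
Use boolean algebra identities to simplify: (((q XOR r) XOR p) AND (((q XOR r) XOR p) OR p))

By absorption (E AND (E OR v) = E):
= ((q XOR r) XOR p)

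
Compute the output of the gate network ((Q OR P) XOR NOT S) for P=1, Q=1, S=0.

Substituting: ((1 OR 1) XOR NOT 0)
= 0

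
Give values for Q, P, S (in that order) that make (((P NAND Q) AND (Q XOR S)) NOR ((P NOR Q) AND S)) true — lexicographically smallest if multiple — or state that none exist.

Q=0, P=0, S=0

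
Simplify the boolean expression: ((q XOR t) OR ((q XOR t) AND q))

By absorption (E OR (E AND v) = E):
= (q XOR t)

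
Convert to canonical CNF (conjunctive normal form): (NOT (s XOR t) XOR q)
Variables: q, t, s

(q OR t OR NOT s) AND (q OR NOT t OR s) AND (NOT q OR t OR s) AND (NOT q OR NOT t OR NOT s)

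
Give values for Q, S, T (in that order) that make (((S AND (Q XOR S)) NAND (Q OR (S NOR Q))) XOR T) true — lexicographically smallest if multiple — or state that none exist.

Q=0, S=0, T=0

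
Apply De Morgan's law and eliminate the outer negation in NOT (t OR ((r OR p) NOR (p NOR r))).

NOT t AND NOT ((r OR p) NOR (p NOR r))
De Morgan's: NOT(OR of terms) = AND of negations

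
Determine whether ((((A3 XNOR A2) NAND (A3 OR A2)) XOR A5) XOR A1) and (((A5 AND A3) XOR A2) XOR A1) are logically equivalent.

No. Counterexample: with A5=0, A2=0, A3=0, A1=0, Expression 1 = 1 but Expression 2 = 0.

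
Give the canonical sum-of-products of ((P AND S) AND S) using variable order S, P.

Σm(3) = (S AND P)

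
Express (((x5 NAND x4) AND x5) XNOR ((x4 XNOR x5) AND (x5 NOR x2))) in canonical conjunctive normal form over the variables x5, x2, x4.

(x5 OR x2 OR x4) AND (NOT x5 OR x2 OR x4) AND (NOT x5 OR NOT x2 OR x4)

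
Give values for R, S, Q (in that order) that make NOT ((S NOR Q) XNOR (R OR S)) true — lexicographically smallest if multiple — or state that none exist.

R=0, S=0, Q=0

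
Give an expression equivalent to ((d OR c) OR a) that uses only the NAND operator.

((((d NAND d) NAND (c NAND c)) NAND ((d NAND d) NAND (c NAND c))) NAND (a NAND a))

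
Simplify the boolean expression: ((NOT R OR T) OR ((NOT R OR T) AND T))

By absorption (E OR (E AND v) = E):
= (NOT R OR T)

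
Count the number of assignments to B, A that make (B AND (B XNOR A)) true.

Satisfying assignments: (1,1)
Count: 1 out of 4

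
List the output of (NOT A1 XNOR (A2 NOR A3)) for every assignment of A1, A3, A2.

A1 | A3 | A2 | Output
---------------------
0 | 0 | 0 | 1
0 | 0 | 1 | 0
0 | 1 | 0 | 0
0 | 1 | 1 | 0
1 | 0 | 0 | 0
1 | 0 | 1 | 1
1 | 1 | 0 | 1
1 | 1 | 1 | 1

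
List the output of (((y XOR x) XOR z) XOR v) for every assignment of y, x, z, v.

y | x | z | v | Output
----------------------
0 | 0 | 0 | 0 | 0
0 | 0 | 0 | 1 | 1
0 | 0 | 1 | 0 | 1
0 | 0 | 1 | 1 | 0
0 | 1 | 0 | 0 | 1
0 | 1 | 0 | 1 | 0
0 | 1 | 1 | 0 | 0
0 | 1 | 1 | 1 | 1
1 | 0 | 0 | 0 | 1
1 | 0 | 0 | 1 | 0
1 | 0 | 1 | 0 | 0
1 | 0 | 1 | 1 | 1
1 | 1 | 0 | 0 | 0
1 | 1 | 0 | 1 | 1
1 | 1 | 1 | 0 | 1
1 | 1 | 1 | 1 | 0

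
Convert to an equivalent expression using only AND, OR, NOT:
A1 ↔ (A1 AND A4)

(A1 AND (A1 AND A4)) OR (NOT A1 AND NOT (A1 AND A4))
(Biconditional = both true or both false)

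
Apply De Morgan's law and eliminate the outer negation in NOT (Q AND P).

NOT Q OR NOT P
De Morgan's: NOT(AND of terms) = OR of negations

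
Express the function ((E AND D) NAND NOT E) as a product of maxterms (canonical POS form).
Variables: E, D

ΠM() = TRUE (no maxterms)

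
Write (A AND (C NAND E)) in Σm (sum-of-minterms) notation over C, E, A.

Σm(1, 3, 5) = (NOT C AND NOT E AND A) OR (NOT C AND E AND A) OR (C AND NOT E AND A)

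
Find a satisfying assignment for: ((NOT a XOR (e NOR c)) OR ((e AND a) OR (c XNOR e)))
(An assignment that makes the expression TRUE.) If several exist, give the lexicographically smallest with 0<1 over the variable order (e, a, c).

e=0, a=0, c=0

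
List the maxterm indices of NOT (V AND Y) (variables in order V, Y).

ΠM(3) = (NOT V OR NOT Y)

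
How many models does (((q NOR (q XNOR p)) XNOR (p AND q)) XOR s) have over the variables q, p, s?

Satisfying assignments: (0,0,0), (0,1,1), (1,0,0), (1,1,1)
Count: 4 out of 8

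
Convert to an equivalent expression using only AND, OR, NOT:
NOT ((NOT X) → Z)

(NOT X) AND NOT Z
(Negated implication: NOT(A → B) = A AND NOT B)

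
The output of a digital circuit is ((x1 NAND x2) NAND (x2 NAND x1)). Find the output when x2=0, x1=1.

Substituting: ((1 NAND 0) NAND (0 NAND 1))
= 0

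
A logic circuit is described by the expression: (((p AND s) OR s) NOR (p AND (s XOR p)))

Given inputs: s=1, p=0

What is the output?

Substituting: (((0 AND 1) OR 1) NOR (0 AND (1 XOR 0)))
= 0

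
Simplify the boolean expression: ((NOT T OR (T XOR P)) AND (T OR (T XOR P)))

By distribution ((E OR v) AND (E OR NOT v) = E):
= (T XOR P)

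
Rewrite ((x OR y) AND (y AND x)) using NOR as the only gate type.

((((x NOR y) NOR (x NOR y)) NOR ((x NOR y) NOR (x NOR y))) NOR (((y NOR y) NOR (x NOR x)) NOR ((y NOR y) NOR (x NOR x))))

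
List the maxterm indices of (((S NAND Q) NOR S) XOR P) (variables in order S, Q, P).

ΠM(0, 2, 4, 6) = (S OR Q OR P) AND (S OR NOT Q OR P) AND (NOT S OR Q OR P) AND (NOT S OR NOT Q OR P)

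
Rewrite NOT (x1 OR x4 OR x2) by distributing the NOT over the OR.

NOT x1 AND NOT x4 AND NOT x2
De Morgan's: NOT(OR of terms) = AND of negations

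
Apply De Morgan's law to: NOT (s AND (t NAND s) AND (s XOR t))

NOT s OR NOT (t NAND s) OR NOT (s XOR t)
De Morgan's: NOT(AND of terms) = OR of negations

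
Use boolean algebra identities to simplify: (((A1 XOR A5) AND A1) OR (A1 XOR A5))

By absorption (E OR (E AND v) = E):
= (A1 XOR A5)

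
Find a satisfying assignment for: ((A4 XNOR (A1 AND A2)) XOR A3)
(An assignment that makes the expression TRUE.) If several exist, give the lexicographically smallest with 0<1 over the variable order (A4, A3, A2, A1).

A4=0, A3=0, A2=0, A1=0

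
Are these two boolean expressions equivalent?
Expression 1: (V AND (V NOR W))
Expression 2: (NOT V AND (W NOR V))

No. Counterexample: with W=0, V=0, Expression 1 = 0 but Expression 2 = 1.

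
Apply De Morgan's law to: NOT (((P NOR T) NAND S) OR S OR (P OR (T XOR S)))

NOT ((P NOR T) NAND S) AND NOT S AND NOT (P OR (T XOR S))
De Morgan's: NOT(OR of terms) = AND of negations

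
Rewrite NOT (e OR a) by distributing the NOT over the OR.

NOT e AND NOT a
De Morgan's: NOT(OR of terms) = AND of negations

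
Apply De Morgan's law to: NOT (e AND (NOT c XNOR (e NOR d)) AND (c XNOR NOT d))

NOT e OR NOT (NOT c XNOR (e NOR d)) OR NOT (c XNOR NOT d)
De Morgan's: NOT(AND of terms) = OR of negations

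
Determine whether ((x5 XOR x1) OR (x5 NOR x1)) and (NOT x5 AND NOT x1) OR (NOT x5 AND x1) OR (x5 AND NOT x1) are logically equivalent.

Yes, they are equivalent — the two output columns agree on all 4 assignments:
x5 | x1 | Expression 1 | Expression 2
-------------------------------------
0 | 0 | 1 | 1
0 | 1 | 1 | 1
1 | 0 | 1 | 1
1 | 1 | 0 | 0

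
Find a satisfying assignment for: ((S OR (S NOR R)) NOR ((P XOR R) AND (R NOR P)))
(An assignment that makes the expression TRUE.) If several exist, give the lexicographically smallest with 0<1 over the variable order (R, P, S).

R=1, P=0, S=0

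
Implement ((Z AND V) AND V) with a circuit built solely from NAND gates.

((((Z NAND V) NAND (Z NAND V)) NAND V) NAND (((Z NAND V) NAND (Z NAND V)) NAND V))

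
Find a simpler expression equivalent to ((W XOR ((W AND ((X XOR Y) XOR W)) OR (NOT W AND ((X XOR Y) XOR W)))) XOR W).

By XOR self-cancellation ((E XOR v) XOR v = E) then distribution ((E AND v) OR (E AND NOT v) = E):
= ((X XOR Y) XOR W)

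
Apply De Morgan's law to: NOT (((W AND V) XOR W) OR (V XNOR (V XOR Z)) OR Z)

NOT ((W AND V) XOR W) AND NOT (V XNOR (V XOR Z)) AND NOT Z
De Morgan's: NOT(OR of terms) = AND of negations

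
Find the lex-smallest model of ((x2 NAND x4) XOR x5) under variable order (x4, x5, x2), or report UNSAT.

x4=0, x5=0, x2=0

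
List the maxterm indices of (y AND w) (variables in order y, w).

ΠM(0, 1, 2) = (y OR w) AND (y OR NOT w) AND (NOT y OR w)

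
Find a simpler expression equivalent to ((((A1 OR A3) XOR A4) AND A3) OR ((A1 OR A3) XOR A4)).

By absorption (E OR (E AND v) = E):
= ((A1 OR A3) XOR A4)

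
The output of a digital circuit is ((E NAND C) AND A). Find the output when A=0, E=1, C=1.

Substituting: ((1 NAND 1) AND 0)
= 0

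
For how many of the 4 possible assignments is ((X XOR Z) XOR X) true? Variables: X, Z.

Satisfying assignments: (0,1), (1,1)
Count: 2 out of 4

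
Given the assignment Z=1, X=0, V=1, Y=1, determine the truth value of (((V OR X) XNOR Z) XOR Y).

Substituting: (((1 OR 0) XNOR 1) XOR 1)
= 0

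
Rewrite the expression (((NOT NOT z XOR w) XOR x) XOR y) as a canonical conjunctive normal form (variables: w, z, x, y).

(w OR z OR x OR y) AND (w OR z OR NOT x OR NOT y) AND (w OR NOT z OR x OR NOT y) AND (w OR NOT z OR NOT x OR y) AND (NOT w OR z OR x OR NOT y) AND (NOT w OR z OR NOT x OR y) AND (NOT w OR NOT z OR x OR y) AND (NOT w OR NOT z OR NOT x OR NOT y)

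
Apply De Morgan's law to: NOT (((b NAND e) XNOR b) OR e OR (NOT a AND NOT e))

NOT ((b NAND e) XNOR b) AND NOT e AND NOT (NOT a AND NOT e)
De Morgan's: NOT(OR of terms) = AND of negations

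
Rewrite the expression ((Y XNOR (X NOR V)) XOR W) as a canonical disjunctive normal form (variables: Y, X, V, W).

(NOT Y AND NOT X AND NOT V AND W) OR (NOT Y AND NOT X AND V AND NOT W) OR (NOT Y AND X AND NOT V AND NOT W) OR (NOT Y AND X AND V AND NOT W) OR (Y AND NOT X AND NOT V AND NOT W) OR (Y AND NOT X AND V AND W) OR (Y AND X AND NOT V AND W) OR (Y AND X AND V AND W)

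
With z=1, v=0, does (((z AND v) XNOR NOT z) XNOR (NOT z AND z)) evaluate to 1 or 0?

Substituting: (((1 AND 0) XNOR NOT 1) XNOR (NOT 1 AND 1))
= 0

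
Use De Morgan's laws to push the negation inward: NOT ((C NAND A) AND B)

NOT (C NAND A) OR NOT B
De Morgan's: NOT(AND of terms) = OR of negations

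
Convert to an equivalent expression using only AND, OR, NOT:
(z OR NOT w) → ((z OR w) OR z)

NOT (z OR NOT w) OR ((z OR w) OR z)
(Implication elimination: A → B = NOT A OR B)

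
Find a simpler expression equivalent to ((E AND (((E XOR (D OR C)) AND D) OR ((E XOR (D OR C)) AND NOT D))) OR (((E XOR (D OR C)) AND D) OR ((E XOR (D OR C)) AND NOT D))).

By absorption (E OR (E AND v) = E) then distribution ((E AND v) OR (E AND NOT v) = E):
= (E XOR (D OR C))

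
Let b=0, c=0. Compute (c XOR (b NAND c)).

Substituting: (0 XOR (0 NAND 0))
= 1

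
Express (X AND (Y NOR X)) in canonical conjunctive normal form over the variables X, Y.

(X OR Y) AND (X OR NOT Y) AND (NOT X OR Y) AND (NOT X OR NOT Y)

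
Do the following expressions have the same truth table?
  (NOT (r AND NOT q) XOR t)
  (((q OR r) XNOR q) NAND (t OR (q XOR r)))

No. Counterexample: with t=0, r=0, q=1, Expression 1 = 1 but Expression 2 = 0.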